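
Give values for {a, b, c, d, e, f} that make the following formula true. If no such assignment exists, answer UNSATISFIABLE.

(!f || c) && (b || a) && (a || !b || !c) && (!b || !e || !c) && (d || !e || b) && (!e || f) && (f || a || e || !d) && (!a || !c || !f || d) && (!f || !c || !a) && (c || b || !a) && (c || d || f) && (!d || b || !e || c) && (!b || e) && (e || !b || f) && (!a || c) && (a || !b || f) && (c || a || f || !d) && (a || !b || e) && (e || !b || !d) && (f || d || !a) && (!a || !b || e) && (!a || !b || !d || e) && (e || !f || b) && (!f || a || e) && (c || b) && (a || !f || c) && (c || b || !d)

a: true,  b: false,  c: true,  d: true,  e: false,  f: false

Case f = false:
(!e) alone gives e = false.
(!b) alone gives b = false.
(a) alone gives a = true.
(c) alone gives c = true.
(d) alone gives d = true.
This assignment satisfies each clause.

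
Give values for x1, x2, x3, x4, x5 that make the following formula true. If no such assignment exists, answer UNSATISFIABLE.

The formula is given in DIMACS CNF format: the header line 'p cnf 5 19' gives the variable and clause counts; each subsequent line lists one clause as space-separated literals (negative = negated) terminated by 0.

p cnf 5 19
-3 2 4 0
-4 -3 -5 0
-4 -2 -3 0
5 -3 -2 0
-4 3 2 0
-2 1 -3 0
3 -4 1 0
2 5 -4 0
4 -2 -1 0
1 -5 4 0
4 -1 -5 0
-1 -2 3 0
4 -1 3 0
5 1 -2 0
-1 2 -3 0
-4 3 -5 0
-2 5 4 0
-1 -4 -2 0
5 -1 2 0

Branch on x3: set x3 = False.
Branch on x4: set x4 = False.
From the singleton clause (¬x1), x1 = False.
From the singleton clause (¬x5), x5 = False.
From the singleton clause (¬x2), x2 = False.
This assignment satisfies each clause.

x1 ↦ False,  x2 ↦ False,  x3 ↦ False,  x4 ↦ False,  x5 ↦ False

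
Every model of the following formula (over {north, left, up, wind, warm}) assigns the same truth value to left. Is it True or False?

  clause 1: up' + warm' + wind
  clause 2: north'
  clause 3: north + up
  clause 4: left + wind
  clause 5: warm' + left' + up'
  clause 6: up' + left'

Suppose left = 1.
(north') alone gives north = 0.
(up) alone gives up = 1.
But (up') is also a unit clause — contradiction.
So every satisfying assignment has left = False.

False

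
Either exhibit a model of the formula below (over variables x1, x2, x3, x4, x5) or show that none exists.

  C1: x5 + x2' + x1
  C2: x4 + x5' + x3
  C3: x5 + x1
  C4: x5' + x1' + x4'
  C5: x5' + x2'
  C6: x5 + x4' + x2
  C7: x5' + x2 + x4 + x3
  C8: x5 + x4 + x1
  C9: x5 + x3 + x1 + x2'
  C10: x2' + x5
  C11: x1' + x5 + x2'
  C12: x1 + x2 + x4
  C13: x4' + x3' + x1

x1 ↦ 1,  x2 ↦ 0,  x3 ↦ 1,  x4 ↦ 0,  x5 ↦ 0

Try x5 = 0.
The clause (x1) is unit, so x1 = 1.
The clause (x2') is unit, so x2 = 0.
The clause (x4') is unit, so x4 = 0.
No clause remains; x3 is free.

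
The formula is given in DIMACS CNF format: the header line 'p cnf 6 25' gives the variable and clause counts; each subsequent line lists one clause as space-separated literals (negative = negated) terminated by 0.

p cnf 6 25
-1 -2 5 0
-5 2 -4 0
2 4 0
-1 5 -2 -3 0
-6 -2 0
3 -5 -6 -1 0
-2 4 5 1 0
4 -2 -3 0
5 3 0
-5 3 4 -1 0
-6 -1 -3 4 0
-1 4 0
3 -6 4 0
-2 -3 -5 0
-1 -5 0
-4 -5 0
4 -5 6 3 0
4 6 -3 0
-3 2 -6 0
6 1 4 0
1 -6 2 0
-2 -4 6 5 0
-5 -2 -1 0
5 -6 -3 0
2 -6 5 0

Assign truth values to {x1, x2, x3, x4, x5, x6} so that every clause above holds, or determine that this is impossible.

x1=False,  x2=False,  x3=True,  x4=True,  x5=False,  x6=False

Try x2 = False.
From the singleton clause (x4), x4 = True.
From the singleton clause (¬x5), x5 = False.
From the singleton clause (x3), x3 = True.
From the singleton clause (¬x6), x6 = False.
No clause remains; x1 is free.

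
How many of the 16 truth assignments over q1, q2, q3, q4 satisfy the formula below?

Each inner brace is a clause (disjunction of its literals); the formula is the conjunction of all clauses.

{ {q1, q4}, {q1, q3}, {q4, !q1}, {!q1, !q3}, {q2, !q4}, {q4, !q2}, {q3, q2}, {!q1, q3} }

1

There are 2^4 = 16 truth assignments over (q1, q2, q3, q4).
Split on q2. With q2 = true, the clauses containing q2 are satisfied and !q2 drops from the rest; 1 of the 2^3 = 8 assignments to the other variables satisfy what remains.
With q2 = false, by the same count on the reduced clause set, 0 assignments work.
Total: 1 + 0 = 1.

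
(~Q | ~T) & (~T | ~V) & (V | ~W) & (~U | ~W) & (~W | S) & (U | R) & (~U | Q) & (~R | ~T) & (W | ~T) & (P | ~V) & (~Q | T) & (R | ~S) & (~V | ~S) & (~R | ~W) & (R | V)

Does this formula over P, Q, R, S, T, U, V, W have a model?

Case Q = 0:
The clause (~U) is unit, so U = 0.
The clause (R) is unit, so R = 1.
The clause (~T) is unit, so T = 0.
The clause (~W) is unit, so W = 0.
Case P = 1:
Case V = 0:
No clause remains; S is free.
A satisfying assignment: P ↦ 1,  Q ↦ 0,  R ↦ 1,  S ↦ 0,  T ↦ 0,  U ↦ 0,  V ↦ 0,  W ↦ 0.

Yes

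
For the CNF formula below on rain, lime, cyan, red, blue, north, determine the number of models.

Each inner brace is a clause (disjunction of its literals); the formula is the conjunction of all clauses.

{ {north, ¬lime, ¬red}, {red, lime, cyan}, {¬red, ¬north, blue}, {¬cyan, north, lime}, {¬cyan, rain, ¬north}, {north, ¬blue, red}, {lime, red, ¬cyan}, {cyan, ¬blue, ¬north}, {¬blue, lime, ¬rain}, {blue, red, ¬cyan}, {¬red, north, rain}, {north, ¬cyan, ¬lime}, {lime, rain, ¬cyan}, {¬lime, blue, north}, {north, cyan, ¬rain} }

4

There are 2^6 = 64 truth assignments over (rain, lime, cyan, red, blue, north).
Split on cyan. With cyan = True, the clauses containing cyan are satisfied and ¬cyan drops from the rest; 2 of the 2^5 = 32 assignments to the other variables satisfy what remains.
With cyan = False, by the same count on the reduced clause set, 2 assignments work.
(One model: rain=F, lime=T, cyan=F, red=F, blue=F, north=T.)
Total: 2 + 2 = 4.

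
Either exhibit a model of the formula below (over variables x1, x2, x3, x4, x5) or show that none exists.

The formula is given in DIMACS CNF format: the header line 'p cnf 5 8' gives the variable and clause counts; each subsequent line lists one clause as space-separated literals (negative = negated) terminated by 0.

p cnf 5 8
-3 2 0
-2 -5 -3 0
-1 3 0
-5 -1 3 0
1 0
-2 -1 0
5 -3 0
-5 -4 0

UNSATISFIABLE

From the singleton clause (x1), x1 = True.
From the singleton clause (x3), x3 = True.
From the singleton clause (x2), x2 = True.
Now (¬x2) is unsatisfied and unit — conflict.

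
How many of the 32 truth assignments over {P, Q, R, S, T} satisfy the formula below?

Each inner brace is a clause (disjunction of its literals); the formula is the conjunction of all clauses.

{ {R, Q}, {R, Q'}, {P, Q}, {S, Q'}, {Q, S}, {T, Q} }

There are 2^5 = 32 truth assignments over (P, Q, R, S, T).
Split on S. With S = 1, the clauses containing S are satisfied and S' drops from the rest; 5 of the 2^4 = 16 assignments to the other variables satisfy what remains.
With S = 0, by the same count on the reduced clause set, 0 assignments work.
Total: 5 + 0 = 5.

5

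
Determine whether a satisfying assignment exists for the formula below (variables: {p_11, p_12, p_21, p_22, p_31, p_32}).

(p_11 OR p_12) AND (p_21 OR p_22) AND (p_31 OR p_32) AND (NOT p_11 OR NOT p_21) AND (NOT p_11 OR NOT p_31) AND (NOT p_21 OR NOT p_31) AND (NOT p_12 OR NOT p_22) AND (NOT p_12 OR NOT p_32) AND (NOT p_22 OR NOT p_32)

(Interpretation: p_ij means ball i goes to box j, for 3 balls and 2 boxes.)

No, unsatisfiable

Branch on p_11: set p_11 = true.
(NOT p_21) alone gives p_21 = false.
(p_22) alone gives p_22 = true.
(NOT p_31) alone gives p_31 = false.
(p_32) alone gives p_32 = true.
That conflicts with the unit clause (NOT p_32).
Undo p_11 and try p_11 = false.
(p_12) alone gives p_12 = true.
(NOT p_22) alone gives p_22 = false.
(p_21) alone gives p_21 = true.
(NOT p_31) alone gives p_31 = false.
(p_32) alone gives p_32 = true.
That conflicts with the unit clause (NOT p_32).
Neither p_11 = true nor p_11 = false works.
No assignment satisfies every clause.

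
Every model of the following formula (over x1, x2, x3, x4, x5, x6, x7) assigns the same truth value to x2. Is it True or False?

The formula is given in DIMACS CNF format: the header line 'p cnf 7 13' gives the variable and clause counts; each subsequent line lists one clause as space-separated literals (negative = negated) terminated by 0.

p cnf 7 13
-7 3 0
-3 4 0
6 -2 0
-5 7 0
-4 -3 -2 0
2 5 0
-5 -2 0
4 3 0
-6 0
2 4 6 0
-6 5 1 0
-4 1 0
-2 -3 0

Suppose x2 = True.
Unit clause (x6) forces x6 = True.
That conflicts with the unit clause (¬x6).
So every satisfying assignment has x2 = False.

False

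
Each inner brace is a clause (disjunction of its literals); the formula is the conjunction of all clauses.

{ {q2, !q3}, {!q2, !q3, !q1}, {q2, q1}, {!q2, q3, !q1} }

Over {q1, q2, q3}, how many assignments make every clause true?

There are 2^3 = 8 truth assignments over (q1, q2, q3).
Check each against the 4 clauses (columns in the order q1, q2, q3):
  F F F  ✗ fails (q2 || q1)
  F F T  ✗ fails (q2 || !q3)
  F T F  ✓ satisfies all
  F T T  ✓ satisfies all
  T F F  ✓ satisfies all
  T F T  ✗ fails (q2 || !q3)
  T T F  ✗ fails (!q2 || q3 || !q1)
  T T T  ✗ fails (!q2 || !q3 || !q1)
3 of the 8 rows are models.

3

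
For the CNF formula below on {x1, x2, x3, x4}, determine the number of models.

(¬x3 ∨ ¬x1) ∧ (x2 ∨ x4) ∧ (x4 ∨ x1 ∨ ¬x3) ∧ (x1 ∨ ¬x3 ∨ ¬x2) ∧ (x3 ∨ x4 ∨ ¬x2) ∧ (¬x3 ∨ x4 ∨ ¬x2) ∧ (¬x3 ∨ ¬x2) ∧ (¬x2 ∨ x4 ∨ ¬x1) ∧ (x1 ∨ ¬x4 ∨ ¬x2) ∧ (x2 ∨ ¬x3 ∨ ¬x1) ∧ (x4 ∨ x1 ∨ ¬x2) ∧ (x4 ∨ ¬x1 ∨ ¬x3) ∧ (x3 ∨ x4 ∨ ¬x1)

4

There are 2^4 = 16 truth assignments over (x1, x2, x3, x4).
Check each against the 13 clauses (columns in the order x1, x2, x3, x4):
  F F F F  ✗ fails (x2 ∨ x4)
  F F F T  ✓ satisfies all
  F F T F  ✗ fails (x2 ∨ x4)
  F F T T  ✓ satisfies all
  F T F F  ✗ fails (x3 ∨ x4 ∨ ¬x2)
  F T F T  ✗ fails (x1 ∨ ¬x4 ∨ ¬x2)
  F T T F  ✗ fails (x4 ∨ x1 ∨ ¬x3)
  F T T T  ✗ fails (x1 ∨ ¬x3 ∨ ¬x2)
  T F F F  ✗ fails (x2 ∨ x4)
  T F F T  ✓ satisfies all
  T F T F  ✗ fails (¬x3 ∨ ¬x1)
  T F T T  ✗ fails (¬x3 ∨ ¬x1)
  T T F F  ✗ fails (x3 ∨ x4 ∨ ¬x2)
  T T F T  ✓ satisfies all
  T T T F  ✗ fails (¬x3 ∨ ¬x1)
  T T T T  ✗ fails (¬x3 ∨ ¬x1)
4 of the 16 rows are models.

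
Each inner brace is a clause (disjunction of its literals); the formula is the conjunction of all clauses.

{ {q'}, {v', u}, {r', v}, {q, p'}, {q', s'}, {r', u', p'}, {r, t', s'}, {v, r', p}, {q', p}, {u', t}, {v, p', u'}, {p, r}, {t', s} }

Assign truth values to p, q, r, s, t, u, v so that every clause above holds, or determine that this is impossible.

The clause (q') is unit, so q = 0.
The clause (p') is unit, so p = 0.
The clause (r) is unit, so r = 1.
The clause (v) is unit, so v = 1.
The clause (u) is unit, so u = 1.
The clause (t) is unit, so t = 1.
The clause (s) is unit, so s = 1.
Every clause now holds.

p=0; q=0; r=1; s=1; t=1; u=1; v=1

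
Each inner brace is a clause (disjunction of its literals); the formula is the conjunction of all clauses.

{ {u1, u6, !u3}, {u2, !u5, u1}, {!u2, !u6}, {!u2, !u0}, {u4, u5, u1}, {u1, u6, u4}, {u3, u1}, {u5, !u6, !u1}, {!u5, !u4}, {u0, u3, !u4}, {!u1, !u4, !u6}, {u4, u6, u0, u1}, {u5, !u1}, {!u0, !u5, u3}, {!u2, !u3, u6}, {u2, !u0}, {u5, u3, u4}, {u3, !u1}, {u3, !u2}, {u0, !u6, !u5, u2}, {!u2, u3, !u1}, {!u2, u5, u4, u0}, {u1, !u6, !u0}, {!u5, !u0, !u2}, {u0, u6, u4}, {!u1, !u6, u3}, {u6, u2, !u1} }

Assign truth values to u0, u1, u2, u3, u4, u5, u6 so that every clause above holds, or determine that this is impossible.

u0 ↦ false; u1 ↦ false; u2 ↦ false; u3 ↦ true; u4 ↦ true; u5 ↦ false; u6 ↦ true

Branch on u2: set u2 = false.
Unit clause (!u0) forces u0 = false.
Branch on u5: set u5 = false.
Unit clause (!u1) forces u1 = false.
Unit clause (u4) forces u4 = true.
Unit clause (u3) forces u3 = true.
Unit clause (u6) forces u6 = true.
Every clause now holds.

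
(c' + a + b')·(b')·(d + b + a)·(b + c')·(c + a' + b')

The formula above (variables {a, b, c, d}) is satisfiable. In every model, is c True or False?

False

Suppose c = 1.
The clause (b') is unit, so b = 0.
That conflicts with the unit clause (b).
So every satisfying assignment has c = False.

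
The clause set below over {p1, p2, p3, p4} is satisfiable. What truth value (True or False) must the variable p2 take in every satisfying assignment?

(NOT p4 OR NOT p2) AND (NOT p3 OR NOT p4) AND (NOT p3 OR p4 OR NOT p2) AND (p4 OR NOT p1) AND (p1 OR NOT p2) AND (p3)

Suppose p2 = true.
Unit clause (NOT p4) forces p4 = false.
Unit clause (NOT p3) forces p3 = false.
That conflicts with the unit clause (p3).
So every satisfying assignment has p2 = False.

False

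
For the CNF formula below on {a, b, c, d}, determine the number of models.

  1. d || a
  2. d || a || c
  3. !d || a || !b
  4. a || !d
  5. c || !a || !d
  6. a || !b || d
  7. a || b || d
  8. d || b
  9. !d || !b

3

There are 2^4 = 16 truth assignments over (a, b, c, d).
Check each against the 9 clauses (columns in the order a, b, c, d):
  F F F F  ✗ fails (d || a)
  F F F T  ✗ fails (a || !d)
  F F T F  ✗ fails (d || a)
  F F T T  ✗ fails (a || !d)
  F T F F  ✗ fails (d || a)
  F T F T  ✗ fails (!d || a || !b)
  F T T F  ✗ fails (d || a)
  F T T T  ✗ fails (!d || a || !b)
  T F F F  ✗ fails (d || b)
  T F F T  ✗ fails (c || !a || !d)
  T F T F  ✗ fails (d || b)
  T F T T  ✓ satisfies all
  T T F F  ✓ satisfies all
  T T F T  ✗ fails (c || !a || !d)
  T T T F  ✓ satisfies all
  T T T T  ✗ fails (!d || !b)
3 of the 16 rows are models.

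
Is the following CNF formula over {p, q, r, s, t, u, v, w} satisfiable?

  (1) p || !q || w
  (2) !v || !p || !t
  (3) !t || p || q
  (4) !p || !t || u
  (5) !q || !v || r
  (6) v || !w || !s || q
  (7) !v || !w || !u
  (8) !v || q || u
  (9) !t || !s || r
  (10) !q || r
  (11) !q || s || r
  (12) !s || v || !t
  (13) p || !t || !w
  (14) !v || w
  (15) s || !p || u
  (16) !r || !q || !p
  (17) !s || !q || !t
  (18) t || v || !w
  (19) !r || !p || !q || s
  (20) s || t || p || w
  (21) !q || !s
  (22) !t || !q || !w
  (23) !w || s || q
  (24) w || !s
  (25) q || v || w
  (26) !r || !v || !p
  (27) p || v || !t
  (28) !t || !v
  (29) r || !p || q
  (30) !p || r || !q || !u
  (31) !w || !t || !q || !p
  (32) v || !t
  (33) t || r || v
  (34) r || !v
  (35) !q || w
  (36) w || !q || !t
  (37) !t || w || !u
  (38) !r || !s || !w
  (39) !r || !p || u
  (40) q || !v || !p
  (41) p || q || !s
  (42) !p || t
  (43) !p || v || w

Yes, satisfiable

Case q = true:
(r) alone gives r = true.
(!p) alone gives p = false.
(w) alone gives w = true.
(!t) alone gives t = false.
(v) alone gives v = true.
(!u) alone gives u = false.
(!s) alone gives s = false.
All clauses are satisfied.
A satisfying assignment: p=false; q=true; r=true; s=false; t=false; u=false; v=true; w=true.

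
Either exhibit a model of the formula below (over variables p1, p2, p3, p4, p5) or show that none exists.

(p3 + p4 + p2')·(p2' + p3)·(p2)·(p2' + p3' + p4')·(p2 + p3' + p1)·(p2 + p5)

p1=1; p2=1; p3=1; p4=0; p5=0

Unit clause (p2) forces p2 = 1.
Unit clause (p3) forces p3 = 1.
Unit clause (p4') forces p4 = 0.
All clauses hold; p1, p5 can take either value.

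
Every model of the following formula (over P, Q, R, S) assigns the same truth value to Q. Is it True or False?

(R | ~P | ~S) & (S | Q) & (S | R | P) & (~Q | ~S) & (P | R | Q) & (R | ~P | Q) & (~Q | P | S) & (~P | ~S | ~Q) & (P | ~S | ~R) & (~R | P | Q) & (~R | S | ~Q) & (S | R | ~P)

False

Suppose Q = 1.
From the singleton clause (~S), S = 0.
From the singleton clause (P), P = 1.
From the singleton clause (~R), R = 0.
Now (R) is unsatisfied and unit — conflict.
So every satisfying assignment has Q = False.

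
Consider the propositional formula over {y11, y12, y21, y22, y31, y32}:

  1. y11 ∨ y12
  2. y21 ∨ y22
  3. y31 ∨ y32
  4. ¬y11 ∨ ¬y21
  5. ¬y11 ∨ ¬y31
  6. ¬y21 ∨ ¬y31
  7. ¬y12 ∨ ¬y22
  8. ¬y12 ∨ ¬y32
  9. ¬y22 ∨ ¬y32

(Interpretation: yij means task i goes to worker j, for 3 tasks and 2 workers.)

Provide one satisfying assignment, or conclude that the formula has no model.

UNSATISFIABLE

Try y11 = True.
The clause (¬y21) is unit, so y21 = False.
The clause (y22) is unit, so y22 = True.
The clause (¬y31) is unit, so y31 = False.
The clause (y32) is unit, so y32 = True.
That conflicts with the unit clause (¬y32).
Undo y11 and try y11 = False.
The clause (y12) is unit, so y12 = True.
The clause (¬y22) is unit, so y22 = False.
The clause (y21) is unit, so y21 = True.
The clause (¬y31) is unit, so y31 = False.
The clause (y32) is unit, so y32 = True.
That conflicts with the unit clause (¬y32).
Neither y11 = True nor y11 = False works.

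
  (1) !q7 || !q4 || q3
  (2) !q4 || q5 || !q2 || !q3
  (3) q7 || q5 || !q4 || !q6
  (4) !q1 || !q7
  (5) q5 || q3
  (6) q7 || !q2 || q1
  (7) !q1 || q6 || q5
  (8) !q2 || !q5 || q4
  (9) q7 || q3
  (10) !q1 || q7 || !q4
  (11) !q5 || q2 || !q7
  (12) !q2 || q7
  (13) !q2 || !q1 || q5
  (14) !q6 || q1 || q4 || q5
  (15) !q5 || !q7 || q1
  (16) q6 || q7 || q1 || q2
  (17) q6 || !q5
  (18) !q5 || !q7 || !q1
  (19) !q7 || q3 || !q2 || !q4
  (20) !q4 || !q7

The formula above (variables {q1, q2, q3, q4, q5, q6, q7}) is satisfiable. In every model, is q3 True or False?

True

Suppose q3 = false.
Unit clause (q5) forces q5 = true.
Unit clause (q7) forces q7 = true.
Unit clause (!q4) forces q4 = false.
Unit clause (!q1) forces q1 = false.
Now (q1) is unsatisfied and unit — conflict.
So every satisfying assignment has q3 = True.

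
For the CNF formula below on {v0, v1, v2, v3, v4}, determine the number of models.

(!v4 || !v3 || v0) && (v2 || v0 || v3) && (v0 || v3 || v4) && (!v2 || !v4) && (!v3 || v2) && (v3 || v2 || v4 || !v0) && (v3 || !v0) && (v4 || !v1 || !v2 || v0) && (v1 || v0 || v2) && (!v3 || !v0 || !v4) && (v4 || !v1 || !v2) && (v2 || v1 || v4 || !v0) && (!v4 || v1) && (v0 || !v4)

2

There are 2^5 = 32 truth assignments over (v0, v1, v2, v3, v4).
Split on v3. With v3 = true, the clauses containing v3 are satisfied and !v3 drops from the rest; 2 of the 2^4 = 16 assignments to the other variables satisfy what remains.
With v3 = false, by the same count on the reduced clause set, 0 assignments work.
(One model: v0=F, v1=F, v2=T, v3=T, v4=F.)
Total: 2 + 0 = 2.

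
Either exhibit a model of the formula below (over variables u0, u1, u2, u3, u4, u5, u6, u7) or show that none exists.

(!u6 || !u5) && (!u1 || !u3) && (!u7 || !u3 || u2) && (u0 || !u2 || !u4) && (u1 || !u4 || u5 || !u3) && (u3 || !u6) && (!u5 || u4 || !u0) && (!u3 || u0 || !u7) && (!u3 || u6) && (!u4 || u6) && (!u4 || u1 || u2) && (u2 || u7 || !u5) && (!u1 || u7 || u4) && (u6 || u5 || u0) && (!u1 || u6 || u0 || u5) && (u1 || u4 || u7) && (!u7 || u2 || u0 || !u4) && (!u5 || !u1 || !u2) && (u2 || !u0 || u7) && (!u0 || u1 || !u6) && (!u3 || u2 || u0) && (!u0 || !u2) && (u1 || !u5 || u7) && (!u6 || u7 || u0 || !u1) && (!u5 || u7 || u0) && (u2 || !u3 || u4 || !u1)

Try u6 = false.
The clause (!u3) is unit, so u3 = false.
The clause (!u4) is unit, so u4 = false.
Try u5 = true.
The clause (!u0) is unit, so u0 = false.
The clause (u7) is unit, so u7 = true.
Try u1 = false.
No clause remains; u2 is free.

u0=false; u1=false; u2=true; u3=false; u4=false; u5=true; u6=false; u7=true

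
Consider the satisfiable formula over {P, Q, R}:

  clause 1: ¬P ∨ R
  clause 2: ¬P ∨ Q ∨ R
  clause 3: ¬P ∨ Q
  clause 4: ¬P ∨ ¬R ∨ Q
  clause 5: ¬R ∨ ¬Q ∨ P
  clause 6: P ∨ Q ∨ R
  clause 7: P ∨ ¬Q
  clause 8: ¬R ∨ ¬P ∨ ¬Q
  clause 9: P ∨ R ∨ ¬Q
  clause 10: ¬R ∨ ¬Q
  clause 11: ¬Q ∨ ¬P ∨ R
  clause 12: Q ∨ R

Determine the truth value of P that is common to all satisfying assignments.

False

Suppose P = True.
The clause (R) is unit, so R = True.
The clause (Q) is unit, so Q = True.
Now (¬Q) is unsatisfied and unit — conflict.
So every satisfying assignment has P = False.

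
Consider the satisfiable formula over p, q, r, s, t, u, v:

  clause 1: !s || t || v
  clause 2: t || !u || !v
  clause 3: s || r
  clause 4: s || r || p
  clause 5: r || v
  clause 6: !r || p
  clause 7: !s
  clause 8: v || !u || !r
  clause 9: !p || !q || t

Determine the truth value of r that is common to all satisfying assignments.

Suppose r = false.
From the singleton clause (s), s = true.
But (!s) is also a unit clause — contradiction.
So every satisfying assignment has r = True.

True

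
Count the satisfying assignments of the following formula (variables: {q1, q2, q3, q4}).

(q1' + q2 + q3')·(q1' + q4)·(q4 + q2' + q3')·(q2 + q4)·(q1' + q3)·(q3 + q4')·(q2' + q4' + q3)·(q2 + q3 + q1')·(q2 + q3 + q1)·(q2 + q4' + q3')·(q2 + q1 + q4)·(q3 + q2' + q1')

There are 2^4 = 16 truth assignments over (q1, q2, q3, q4).
Check each against the 12 clauses (columns in the order q1, q2, q3, q4):
  F F F F  ✗ fails (q2 + q4)
  F F F T  ✗ fails (q3 + q4')
  F F T F  ✗ fails (q2 + q4)
  F F T T  ✗ fails (q2 + q4' + q3')
  F T F F  ✓ satisfies all
  F T F T  ✗ fails (q3 + q4')
  F T T F  ✗ fails (q4 + q2' + q3')
  F T T T  ✓ satisfies all
  T F F F  ✗ fails (q1' + q4)
  T F F T  ✗ fails (q1' + q3)
  T F T F  ✗ fails (q1' + q2 + q3')
  T F T T  ✗ fails (q1' + q2 + q3')
  T T F F  ✗ fails (q1' + q4)
  T T F T  ✗ fails (q1' + q3)
  T T T F  ✗ fails (q1' + q4)
  T T T T  ✓ satisfies all
3 of the 16 rows are models.

3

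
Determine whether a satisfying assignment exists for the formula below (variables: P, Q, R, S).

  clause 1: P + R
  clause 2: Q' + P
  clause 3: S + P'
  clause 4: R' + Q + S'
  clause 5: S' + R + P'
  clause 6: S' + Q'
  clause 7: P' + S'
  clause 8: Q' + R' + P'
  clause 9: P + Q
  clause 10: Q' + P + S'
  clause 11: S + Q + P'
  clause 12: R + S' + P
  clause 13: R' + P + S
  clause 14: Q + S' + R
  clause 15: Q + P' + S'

No, unsatisfiable

Branch on P: set P = 1.
Unit clause (S) forces S = 1.
Now (S') is unsatisfied and unit — conflict.
Backtrack on P: now try P = 0.
Unit clause (R) forces R = 1.
Unit clause (Q') forces Q = 0.
Now (Q) is unsatisfied and unit — conflict.
Either choice for P ends in contradiction.
No assignment satisfies every clause.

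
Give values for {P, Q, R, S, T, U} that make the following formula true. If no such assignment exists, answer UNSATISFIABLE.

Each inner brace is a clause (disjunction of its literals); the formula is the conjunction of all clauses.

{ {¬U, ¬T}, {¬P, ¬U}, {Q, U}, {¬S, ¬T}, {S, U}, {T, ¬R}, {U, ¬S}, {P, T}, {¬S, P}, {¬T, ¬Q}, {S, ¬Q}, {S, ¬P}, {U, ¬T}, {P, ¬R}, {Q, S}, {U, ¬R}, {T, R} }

UNSATISFIABLE

Branch on U: set U = False.
(Q) alone gives Q = True.
(S) alone gives S = True.
But (¬S) is also a unit clause — contradiction.
That branch fails; take U = True instead.
(¬T) alone gives T = False.
(¬P) alone gives P = False.
But (P) is also a unit clause — contradiction.
Both values of U lead to a conflict.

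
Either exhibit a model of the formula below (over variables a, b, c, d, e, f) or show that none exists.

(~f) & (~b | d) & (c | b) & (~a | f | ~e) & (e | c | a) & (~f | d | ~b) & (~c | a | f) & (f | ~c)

Unit clause (~f) forces f = 0.
Unit clause (~c) forces c = 0.
Unit clause (b) forces b = 1.
Unit clause (d) forces d = 1.
Case a = 1:
Unit clause (~e) forces e = 0.
All clauses are satisfied.

a=1,  b=1,  c=0,  d=1,  e=0,  f=0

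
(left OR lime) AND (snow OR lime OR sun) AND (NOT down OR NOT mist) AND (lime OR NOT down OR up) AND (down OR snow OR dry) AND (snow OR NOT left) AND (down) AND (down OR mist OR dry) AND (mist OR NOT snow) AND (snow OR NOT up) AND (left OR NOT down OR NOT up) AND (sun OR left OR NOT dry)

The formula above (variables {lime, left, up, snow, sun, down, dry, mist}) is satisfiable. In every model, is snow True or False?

Suppose snow = true.
Unit clause (down) forces down = true.
Unit clause (NOT mist) forces mist = false.
Now (mist) is unsatisfied and unit — conflict.
So every satisfying assignment has snow = False.

False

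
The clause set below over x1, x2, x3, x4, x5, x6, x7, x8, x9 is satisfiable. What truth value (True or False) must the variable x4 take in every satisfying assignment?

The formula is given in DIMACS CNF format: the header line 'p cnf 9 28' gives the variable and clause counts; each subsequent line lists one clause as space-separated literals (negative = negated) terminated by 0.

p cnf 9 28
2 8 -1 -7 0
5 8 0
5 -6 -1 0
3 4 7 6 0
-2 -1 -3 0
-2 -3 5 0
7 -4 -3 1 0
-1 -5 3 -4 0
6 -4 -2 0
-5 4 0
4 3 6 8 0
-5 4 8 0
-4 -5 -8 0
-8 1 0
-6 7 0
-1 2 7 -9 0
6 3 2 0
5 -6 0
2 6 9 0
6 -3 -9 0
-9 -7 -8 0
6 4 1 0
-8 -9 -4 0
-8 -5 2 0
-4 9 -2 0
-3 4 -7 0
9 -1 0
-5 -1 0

True

Suppose x4 = False.
(¬x5) alone gives x5 = False.
(x8) alone gives x8 = True.
(x1) alone gives x1 = True.
(¬x6) alone gives x6 = False.
(x9) alone gives x9 = True.
(¬x3) alone gives x3 = False.
(x7) alone gives x7 = True.
That conflicts with the unit clause (¬x7).
So every satisfying assignment has x4 = True.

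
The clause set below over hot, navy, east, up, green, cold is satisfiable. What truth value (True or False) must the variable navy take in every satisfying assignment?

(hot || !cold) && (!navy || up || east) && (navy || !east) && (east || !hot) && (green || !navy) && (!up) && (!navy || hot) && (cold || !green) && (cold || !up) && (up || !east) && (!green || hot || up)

Suppose navy = true.
The clause (green) is unit, so green = true.
The clause (!up) is unit, so up = false.
The clause (east) is unit, so east = true.
But (!east) is also a unit clause — contradiction.
So every satisfying assignment has navy = False.

False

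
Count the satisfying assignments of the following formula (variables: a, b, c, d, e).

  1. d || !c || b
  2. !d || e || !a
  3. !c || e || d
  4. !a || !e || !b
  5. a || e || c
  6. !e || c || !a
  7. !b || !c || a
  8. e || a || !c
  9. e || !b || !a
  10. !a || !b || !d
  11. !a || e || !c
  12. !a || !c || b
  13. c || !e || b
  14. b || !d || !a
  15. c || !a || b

3

There are 2^5 = 32 truth assignments over (a, b, c, d, e).
Split on a. With a = true, the clauses containing a are satisfied and !a drops from the rest; 0 of the 2^4 = 16 assignments to the other variables satisfy what remains.
With a = false, by the same count on the reduced clause set, 3 assignments work.
Total: 0 + 3 = 3.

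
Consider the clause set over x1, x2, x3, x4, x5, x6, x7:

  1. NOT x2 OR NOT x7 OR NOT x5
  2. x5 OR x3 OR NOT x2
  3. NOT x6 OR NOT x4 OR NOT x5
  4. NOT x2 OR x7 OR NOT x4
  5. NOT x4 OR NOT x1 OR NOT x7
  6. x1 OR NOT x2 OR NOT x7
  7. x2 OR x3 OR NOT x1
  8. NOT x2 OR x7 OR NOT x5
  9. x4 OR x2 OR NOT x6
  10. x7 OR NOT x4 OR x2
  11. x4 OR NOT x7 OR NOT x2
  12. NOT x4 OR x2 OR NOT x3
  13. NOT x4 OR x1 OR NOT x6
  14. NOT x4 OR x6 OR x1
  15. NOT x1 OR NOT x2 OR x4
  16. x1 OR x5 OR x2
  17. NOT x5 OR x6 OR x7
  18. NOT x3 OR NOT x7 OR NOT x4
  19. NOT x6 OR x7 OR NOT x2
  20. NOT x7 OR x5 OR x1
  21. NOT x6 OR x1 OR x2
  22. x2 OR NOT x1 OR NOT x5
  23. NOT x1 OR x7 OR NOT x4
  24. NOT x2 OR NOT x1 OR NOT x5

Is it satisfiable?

Yes, satisfiable

Try x2 = false.
Try x3 = true.
The clause (NOT x4) is unit, so x4 = false.
The clause (NOT x6) is unit, so x6 = false.
Try x1 = false.
The clause (x5) is unit, so x5 = true.
The clause (x7) is unit, so x7 = true.
Every clause now holds.
A satisfying assignment: x1 ↦ false; x2 ↦ false; x3 ↦ true; x4 ↦ false; x5 ↦ true; x6 ↦ false; x7 ↦ true.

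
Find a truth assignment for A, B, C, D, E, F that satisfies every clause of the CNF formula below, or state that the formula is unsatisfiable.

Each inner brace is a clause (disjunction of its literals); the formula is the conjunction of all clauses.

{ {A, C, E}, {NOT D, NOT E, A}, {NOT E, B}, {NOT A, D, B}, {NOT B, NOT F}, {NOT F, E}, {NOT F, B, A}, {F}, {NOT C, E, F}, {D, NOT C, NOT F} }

The clause (F) is unit, so F = true.
The clause (NOT B) is unit, so B = false.
The clause (NOT E) is unit, so E = false.
Now (E) is unsatisfied and unit — conflict.

UNSATISFIABLE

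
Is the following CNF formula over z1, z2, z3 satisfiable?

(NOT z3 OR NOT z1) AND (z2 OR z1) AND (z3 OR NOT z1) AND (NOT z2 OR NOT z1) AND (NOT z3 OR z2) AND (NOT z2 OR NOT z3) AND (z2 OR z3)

Suppose z3 = false.
From the singleton clause (NOT z1), z1 = false.
From the singleton clause (z2), z2 = true.
This assignment satisfies each clause.
A satisfying assignment: z1=false,  z2=true,  z3=false.

Yes, satisfiable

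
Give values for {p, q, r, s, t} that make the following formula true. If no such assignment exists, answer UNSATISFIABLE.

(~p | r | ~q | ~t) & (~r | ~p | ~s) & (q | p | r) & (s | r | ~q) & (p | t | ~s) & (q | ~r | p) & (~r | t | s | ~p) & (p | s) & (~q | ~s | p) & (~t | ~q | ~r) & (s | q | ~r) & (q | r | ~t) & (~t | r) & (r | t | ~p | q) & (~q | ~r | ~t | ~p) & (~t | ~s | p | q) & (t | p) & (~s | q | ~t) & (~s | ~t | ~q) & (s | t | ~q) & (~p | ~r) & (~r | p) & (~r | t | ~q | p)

p: 1, q: 1, r: 0, s: 1, t: 0

Branch on p: set p = 1.
Unit clause (~r) forces r = 0.
Unit clause (~t) forces t = 0.
Unit clause (q) forces q = 1.
Unit clause (s) forces s = 1.
This assignment satisfies each clause.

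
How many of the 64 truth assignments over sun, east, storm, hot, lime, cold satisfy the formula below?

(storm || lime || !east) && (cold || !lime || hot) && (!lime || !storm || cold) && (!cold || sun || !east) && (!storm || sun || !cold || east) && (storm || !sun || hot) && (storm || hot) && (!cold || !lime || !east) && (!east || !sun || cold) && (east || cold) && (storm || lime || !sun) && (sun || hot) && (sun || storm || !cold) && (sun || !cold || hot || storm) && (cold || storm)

There are 2^6 = 64 truth assignments over (sun, east, storm, hot, lime, cold).
Split on sun. With sun = true, the clauses containing sun are satisfied and !sun drops from the rest; 7 of the 2^5 = 32 assignments to the other variables satisfy what remains.
With sun = false, by the same count on the reduced clause set, 1 assignment works.
(One model: sun=F, east=T, storm=T, hot=T, lime=F, cold=F.)
Total: 7 + 1 = 8.

8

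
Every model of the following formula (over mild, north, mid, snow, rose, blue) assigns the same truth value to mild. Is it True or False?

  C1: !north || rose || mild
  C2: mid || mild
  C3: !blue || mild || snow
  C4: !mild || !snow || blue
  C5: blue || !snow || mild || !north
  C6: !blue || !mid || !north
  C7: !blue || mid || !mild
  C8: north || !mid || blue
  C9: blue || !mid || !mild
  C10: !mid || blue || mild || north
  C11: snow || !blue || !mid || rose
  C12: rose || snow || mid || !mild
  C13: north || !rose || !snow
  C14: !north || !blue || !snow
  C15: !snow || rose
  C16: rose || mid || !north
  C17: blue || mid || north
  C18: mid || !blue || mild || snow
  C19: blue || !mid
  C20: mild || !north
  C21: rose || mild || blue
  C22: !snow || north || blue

Suppose mild = false.
Unit clause (mid) forces mid = true.
Unit clause (blue) forces blue = true.
Unit clause (snow) forces snow = true.
Unit clause (!north) forces north = false.
Unit clause (!rose) forces rose = false.
But (rose) is also a unit clause — contradiction.
So every satisfying assignment has mild = True.

True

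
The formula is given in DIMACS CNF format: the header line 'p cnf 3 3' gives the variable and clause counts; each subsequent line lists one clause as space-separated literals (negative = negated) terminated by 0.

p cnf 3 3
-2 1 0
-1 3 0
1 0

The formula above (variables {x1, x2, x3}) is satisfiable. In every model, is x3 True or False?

Suppose x3 = False.
From the singleton clause (¬x1), x1 = False.
That conflicts with the unit clause (x1).
So every satisfying assignment has x3 = True.

True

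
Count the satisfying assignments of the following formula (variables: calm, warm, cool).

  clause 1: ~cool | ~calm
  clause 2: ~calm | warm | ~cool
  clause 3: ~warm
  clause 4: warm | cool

1

There are 2^3 = 8 truth assignments over (calm, warm, cool).
Check each against the 4 clauses (columns in the order calm, warm, cool):
  F F F  ✗ fails (warm | cool)
  F F T  ✓ satisfies all
  F T F  ✗ fails (~warm)
  F T T  ✗ fails (~warm)
  T F F  ✗ fails (warm | cool)
  T F T  ✗ fails (~cool | ~calm)
  T T F  ✗ fails (~warm)
  T T T  ✗ fails (~cool | ~calm)
1 of the 8 rows is a model.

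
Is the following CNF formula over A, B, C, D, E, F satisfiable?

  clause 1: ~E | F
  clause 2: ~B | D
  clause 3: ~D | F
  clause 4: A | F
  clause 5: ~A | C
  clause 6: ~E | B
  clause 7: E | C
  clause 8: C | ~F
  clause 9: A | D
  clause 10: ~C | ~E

Branch on E: set E = 0.
Unit clause (C) forces C = 1.
Branch on B: set B = 0.
Branch on D: set D = 0.
Unit clause (A) forces A = 1.
Every clause is now satisfied; F is unconstrained.
A satisfying assignment: A ↦ 1, B ↦ 0, C ↦ 1, D ↦ 0, E ↦ 0, F ↦ 0.

Yes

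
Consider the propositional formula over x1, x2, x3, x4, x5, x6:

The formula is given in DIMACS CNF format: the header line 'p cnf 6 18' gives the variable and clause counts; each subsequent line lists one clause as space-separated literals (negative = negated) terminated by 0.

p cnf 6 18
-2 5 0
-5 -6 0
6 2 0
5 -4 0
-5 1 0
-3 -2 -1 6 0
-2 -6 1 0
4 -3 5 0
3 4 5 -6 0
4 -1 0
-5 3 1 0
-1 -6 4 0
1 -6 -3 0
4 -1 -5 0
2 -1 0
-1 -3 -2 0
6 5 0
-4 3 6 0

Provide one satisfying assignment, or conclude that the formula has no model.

UNSATISFIABLE

Branch on x2: set x2 = False.
From the singleton clause (x6), x6 = True.
From the singleton clause (¬x5), x5 = False.
From the singleton clause (¬x4), x4 = False.
From the singleton clause (¬x3), x3 = False.
But (x3) is also a unit clause — contradiction.
So x2 must be the other value — set x2 = True.
From the singleton clause (x5), x5 = True.
From the singleton clause (¬x6), x6 = False.
From the singleton clause (x1), x1 = True.
From the singleton clause (¬x3), x3 = False.
From the singleton clause (x4), x4 = True.
But (¬x4) is also a unit clause — contradiction.
Both values of x2 lead to a conflict.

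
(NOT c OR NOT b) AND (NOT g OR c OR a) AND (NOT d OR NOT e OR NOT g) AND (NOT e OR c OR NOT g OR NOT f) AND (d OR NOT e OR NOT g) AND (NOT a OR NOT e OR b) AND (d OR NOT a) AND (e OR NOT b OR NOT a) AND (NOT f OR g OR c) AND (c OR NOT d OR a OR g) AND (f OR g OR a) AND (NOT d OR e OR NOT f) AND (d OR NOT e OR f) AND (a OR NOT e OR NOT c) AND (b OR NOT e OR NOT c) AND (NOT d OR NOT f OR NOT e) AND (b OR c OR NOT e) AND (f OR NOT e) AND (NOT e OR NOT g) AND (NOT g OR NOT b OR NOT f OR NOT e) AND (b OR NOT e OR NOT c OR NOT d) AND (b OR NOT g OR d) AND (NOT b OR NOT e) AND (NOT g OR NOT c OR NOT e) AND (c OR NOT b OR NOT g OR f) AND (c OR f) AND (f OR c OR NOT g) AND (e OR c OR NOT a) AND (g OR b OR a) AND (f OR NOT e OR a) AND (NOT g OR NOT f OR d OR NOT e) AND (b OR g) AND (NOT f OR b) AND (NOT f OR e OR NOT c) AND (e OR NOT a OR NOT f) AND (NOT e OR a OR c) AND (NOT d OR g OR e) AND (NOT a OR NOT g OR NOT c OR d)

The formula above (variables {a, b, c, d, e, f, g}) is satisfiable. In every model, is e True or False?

False

Suppose e = true.
(f) alone gives f = true.
(NOT d) alone gives d = false.
(NOT g) alone gives g = false.
(NOT a) alone gives a = false.
(c) alone gives c = true.
That conflicts with the unit clause (NOT c).
So every satisfying assignment has e = False.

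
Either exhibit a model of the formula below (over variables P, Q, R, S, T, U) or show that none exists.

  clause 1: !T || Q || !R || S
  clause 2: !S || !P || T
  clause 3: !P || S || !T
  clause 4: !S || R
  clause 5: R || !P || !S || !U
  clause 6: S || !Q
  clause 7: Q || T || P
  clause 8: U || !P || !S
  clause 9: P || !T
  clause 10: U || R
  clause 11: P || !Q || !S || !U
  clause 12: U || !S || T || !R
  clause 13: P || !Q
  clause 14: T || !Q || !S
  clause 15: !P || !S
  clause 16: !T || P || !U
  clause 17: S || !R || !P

P: true, Q: false, R: false, S: false, T: false, U: true

Try S = false.
From the singleton clause (!Q), Q = false.
Try T = false.
From the singleton clause (P), P = true.
From the singleton clause (!R), R = false.
From the singleton clause (U), U = true.
All clauses are satisfied.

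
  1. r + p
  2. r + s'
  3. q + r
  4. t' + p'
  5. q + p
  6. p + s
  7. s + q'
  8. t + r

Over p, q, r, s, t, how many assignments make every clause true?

5

There are 2^5 = 32 truth assignments over (p, q, r, s, t).
Split on q. With q = 1, the clauses containing q are satisfied and q' drops from the rest; 3 of the 2^4 = 16 assignments to the other variables satisfy what remains.
With q = 0, by the same count on the reduced clause set, 2 assignments work.
(One model: p=F, q=T, r=T, s=T, t=F.)
Total: 3 + 2 = 5.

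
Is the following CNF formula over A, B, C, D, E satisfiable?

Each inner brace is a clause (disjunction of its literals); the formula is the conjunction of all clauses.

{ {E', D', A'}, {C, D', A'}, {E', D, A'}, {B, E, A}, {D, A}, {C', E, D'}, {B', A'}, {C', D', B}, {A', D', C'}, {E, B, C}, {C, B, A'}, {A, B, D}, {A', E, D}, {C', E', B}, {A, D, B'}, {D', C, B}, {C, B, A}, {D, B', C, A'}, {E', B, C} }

Case D = 1:
Case E = 0:
The clause (C') is unit, so C = 0.
The clause (A') is unit, so A = 0.
The clause (B) is unit, so B = 1.
Every clause now holds.
A satisfying assignment: A ↦ 0,  B ↦ 1,  C ↦ 0,  D ↦ 1,  E ↦ 0.

Yes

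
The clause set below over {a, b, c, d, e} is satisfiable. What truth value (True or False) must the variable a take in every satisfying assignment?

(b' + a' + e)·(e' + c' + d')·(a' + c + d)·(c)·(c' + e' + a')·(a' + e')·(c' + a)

Suppose a = 0.
From the singleton clause (c), c = 1.
That conflicts with the unit clause (c').
So every satisfying assignment has a = True.

True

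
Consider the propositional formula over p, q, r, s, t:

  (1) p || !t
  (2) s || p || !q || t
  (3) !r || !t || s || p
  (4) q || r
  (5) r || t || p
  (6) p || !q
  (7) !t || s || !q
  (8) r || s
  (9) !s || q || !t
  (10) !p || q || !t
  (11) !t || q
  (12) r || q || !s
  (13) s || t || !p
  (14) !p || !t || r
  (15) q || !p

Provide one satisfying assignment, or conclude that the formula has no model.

Suppose p = true.
From the singleton clause (q), q = true.
Suppose t = false.
From the singleton clause (s), s = true.
All clauses hold; r can take either value.

p: true; q: true; r: true; s: true; t: false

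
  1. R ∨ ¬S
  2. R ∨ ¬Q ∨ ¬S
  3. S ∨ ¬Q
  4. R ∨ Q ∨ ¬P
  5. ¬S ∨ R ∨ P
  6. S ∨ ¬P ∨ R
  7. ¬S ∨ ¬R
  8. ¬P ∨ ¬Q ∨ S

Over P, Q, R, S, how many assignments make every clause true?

3

There are 2^4 = 16 truth assignments over (P, Q, R, S).
Check each against the 8 clauses (columns in the order P, Q, R, S):
  F F F F  ✓ satisfies all
  F F F T  ✗ fails (R ∨ ¬S)
  F F T F  ✓ satisfies all
  F F T T  ✗ fails (¬S ∨ ¬R)
  F T F F  ✗ fails (S ∨ ¬Q)
  F T F T  ✗ fails (R ∨ ¬S)
  F T T F  ✗ fails (S ∨ ¬Q)
  F T T T  ✗ fails (¬S ∨ ¬R)
  T F F F  ✗ fails (R ∨ Q ∨ ¬P)
  T F F T  ✗ fails (R ∨ ¬S)
  T F T F  ✓ satisfies all
  T F T T  ✗ fails (¬S ∨ ¬R)
  T T F F  ✗ fails (S ∨ ¬Q)
  T T F T  ✗ fails (R ∨ ¬S)
  T T T F  ✗ fails (S ∨ ¬Q)
  T T T T  ✗ fails (¬S ∨ ¬R)
3 of the 16 rows are models.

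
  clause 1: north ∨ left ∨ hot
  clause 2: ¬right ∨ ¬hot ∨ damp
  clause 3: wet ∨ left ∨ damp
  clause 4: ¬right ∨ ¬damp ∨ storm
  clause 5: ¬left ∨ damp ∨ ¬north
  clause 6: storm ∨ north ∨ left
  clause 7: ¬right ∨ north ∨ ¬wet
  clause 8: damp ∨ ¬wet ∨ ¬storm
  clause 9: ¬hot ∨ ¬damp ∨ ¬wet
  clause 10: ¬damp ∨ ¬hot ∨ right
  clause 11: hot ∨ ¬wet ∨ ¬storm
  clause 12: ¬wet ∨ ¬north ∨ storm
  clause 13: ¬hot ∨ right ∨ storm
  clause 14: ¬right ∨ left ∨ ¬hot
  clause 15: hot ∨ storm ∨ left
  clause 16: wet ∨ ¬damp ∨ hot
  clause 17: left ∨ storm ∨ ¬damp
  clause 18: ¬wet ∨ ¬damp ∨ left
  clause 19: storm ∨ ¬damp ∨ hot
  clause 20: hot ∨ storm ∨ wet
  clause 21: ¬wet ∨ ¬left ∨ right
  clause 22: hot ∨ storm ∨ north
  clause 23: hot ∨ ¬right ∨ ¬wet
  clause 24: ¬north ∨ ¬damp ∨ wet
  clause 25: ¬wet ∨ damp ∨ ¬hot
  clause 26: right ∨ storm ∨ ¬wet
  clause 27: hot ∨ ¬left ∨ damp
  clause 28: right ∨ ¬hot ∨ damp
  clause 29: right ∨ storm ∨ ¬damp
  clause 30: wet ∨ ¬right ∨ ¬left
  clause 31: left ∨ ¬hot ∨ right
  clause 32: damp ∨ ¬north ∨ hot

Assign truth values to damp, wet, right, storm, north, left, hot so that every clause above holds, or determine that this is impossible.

UNSATISFIABLE

Try north = True.
Try left = False.
Try wet = True.
(storm) alone gives storm = True.
(damp) alone gives damp = True.
But (¬damp) is also a unit clause — contradiction.
Undo wet and try wet = False.
(damp) alone gives damp = True.
But (¬damp) is also a unit clause — contradiction.
Neither wet = True nor wet = False works.
Undo left and try left = True.
(damp) alone gives damp = True.
(wet) alone gives wet = True.
(¬hot) alone gives hot = False.
(¬storm) alone gives storm = False.
But (storm) is also a unit clause — contradiction.
Neither left = True nor left = False works.
Undo north and try north = False.
Try left = True.
Try right = False.
(¬wet) alone gives wet = False.
Try damp = False.
(hot) alone gives hot = True.
But (¬hot) is also a unit clause — contradiction.
Undo damp and try damp = True.
(¬hot) alone gives hot = False.
But (hot) is also a unit clause — contradiction.
Neither damp = True nor damp = False works.
Undo right and try right = True.
(¬wet) alone gives wet = False.
But (wet) is also a unit clause — contradiction.
Neither right = True nor right = False works.
Undo left and try left = False.
(hot) alone gives hot = True.
(storm) alone gives storm = True.
(¬right) alone gives right = False.
But (right) is also a unit clause — contradiction.
Neither left = True nor left = False works.
Neither north = True nor north = False works.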